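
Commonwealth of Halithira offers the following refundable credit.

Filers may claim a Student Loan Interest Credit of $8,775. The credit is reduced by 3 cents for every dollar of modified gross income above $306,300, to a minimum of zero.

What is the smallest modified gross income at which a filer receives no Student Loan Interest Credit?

The credit falls by 3% of each dollar above $306,300, so it reaches zero when the excess is $8,775 / 3% = $292,500: income = $306,300 + $292,500 = $598,800.

$598,800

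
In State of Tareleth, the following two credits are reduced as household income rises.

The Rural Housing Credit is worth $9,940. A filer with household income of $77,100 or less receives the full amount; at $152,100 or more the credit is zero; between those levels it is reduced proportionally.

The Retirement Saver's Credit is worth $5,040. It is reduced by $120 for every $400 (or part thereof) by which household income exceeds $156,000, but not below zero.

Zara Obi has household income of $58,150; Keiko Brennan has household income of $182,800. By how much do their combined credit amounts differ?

$14,980

Zara ($58,150): Rural Housing Credit: $58,150 is at or below the $77,100 threshold, so the full $9,940 applies. Retirement Saver's Credit: $58,150 is at or below the $156,000 threshold, so the full $5,040 applies. total $9,940 + $5,040 = $14,980
Keiko ($182,800): Rural Housing Credit: $182,800 is at or above $152,100, so the credit is $0. Retirement Saver's Credit: income exceeds $156,000 by $26,800 → 67 increments × $120 = $8,040 ≥ base, so the credit is $0. total $0 + $0 = $0
Difference: |$14,980 − $0| = $14,980.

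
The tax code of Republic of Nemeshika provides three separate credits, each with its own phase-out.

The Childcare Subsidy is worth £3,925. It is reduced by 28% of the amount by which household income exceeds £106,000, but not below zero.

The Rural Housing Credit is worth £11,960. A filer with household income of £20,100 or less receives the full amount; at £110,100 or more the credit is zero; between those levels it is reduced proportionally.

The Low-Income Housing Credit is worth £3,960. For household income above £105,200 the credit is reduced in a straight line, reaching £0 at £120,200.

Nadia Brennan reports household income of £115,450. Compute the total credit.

£2,533

Childcare Subsidy: 28% of the £9,450 excess over £106,000 is £2,646; credit = £3,925 − £2,646 = £1,279.
Rural Housing Credit: £115,450 is at or above £110,100, so the credit is £0.
Low-Income Housing Credit: £115,450 is £10,250 into a £15,000 phase-out range, leaving 4,750/15,000 of the credit: £3,960 × 4,750/15,000 = £1,254.
Total: £1,279 + £0 + £1,254 = £2,533.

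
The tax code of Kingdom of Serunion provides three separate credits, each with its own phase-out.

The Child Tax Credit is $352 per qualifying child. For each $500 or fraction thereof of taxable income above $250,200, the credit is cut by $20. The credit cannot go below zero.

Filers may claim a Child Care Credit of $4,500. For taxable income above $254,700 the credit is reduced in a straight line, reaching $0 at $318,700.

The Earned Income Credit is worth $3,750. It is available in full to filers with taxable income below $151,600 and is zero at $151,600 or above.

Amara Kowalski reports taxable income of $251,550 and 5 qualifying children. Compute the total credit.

$6,200

Child Tax Credit: base = 5 × $352 = $1,760. income exceeds $250,200 by $1,350, which is 3 full-or-partial $500 increments; reduction = 3 × $20 = $60, leaving $1,700.
Child Care Credit: $251,550 is at or below the $254,700 threshold, so the full $4,500 applies.
Earned Income Credit: $251,550 meets or exceeds the $151,600 cutoff, so the credit is $0.
Total: $1,700 + $4,500 + $0 = $6,200.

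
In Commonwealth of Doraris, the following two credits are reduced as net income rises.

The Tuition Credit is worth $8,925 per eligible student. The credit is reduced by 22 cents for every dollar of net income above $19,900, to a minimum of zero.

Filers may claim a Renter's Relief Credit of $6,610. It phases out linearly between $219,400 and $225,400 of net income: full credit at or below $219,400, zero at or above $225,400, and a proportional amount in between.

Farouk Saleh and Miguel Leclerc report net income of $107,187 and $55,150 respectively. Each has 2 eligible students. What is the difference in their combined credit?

Farouk ($107,187): Tuition Credit: base = 2 × $8,925 = $17,850. 22% of the $87,287 excess over $19,900 is $19,203.14 ≥ base, so the credit is $0. Renter's Relief Credit: $107,187 is at or below the $219,400 threshold, so the full $6,610 applies. total $0 + $6,610 = $6,610
Miguel ($55,150): Tuition Credit: base = 2 × $8,925 = $17,850. 22% of the $35,250 excess over $19,900 is $7,755; credit = $17,850 − $7,755 = $10,095. Renter's Relief Credit: $55,150 is at or below the $219,400 threshold, so the full $6,610 applies. total $10,095 + $6,610 = $16,705
Difference: |$6,610 − $16,705| = $10,095.

$10,095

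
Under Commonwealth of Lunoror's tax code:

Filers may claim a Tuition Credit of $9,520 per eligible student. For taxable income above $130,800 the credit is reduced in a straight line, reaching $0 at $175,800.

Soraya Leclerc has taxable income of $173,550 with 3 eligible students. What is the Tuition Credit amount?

$1,428

Tuition Credit: base = 3 × $9,520 = $28,560. $173,550 is $42,750 into a $45,000 phase-out range, leaving 2,250/45,000 of the credit: $28,560 × 2,250/45,000 = $1,428.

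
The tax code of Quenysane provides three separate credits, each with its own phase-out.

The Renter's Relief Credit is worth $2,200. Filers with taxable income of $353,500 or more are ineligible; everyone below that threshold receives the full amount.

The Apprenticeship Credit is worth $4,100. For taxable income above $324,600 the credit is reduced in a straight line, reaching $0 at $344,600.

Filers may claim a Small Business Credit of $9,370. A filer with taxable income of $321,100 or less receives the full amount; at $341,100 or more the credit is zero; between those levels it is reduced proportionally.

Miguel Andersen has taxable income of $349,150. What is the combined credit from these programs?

$2,200

Renter's Relief Credit: $349,150 is below the $353,500 cutoff, so the full $2,200 applies.
Apprenticeship Credit: $349,150 is at or above $344,600, so the credit is $0.
Small Business Credit: $349,150 is at or above $341,100, so the credit is $0.
Total: $2,200 + $0 + $0 = $2,200.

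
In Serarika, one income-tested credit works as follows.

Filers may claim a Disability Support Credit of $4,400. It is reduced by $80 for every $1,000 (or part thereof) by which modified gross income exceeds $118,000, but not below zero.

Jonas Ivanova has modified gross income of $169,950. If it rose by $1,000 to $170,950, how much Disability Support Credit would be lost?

$80

At $169,950 — income exceeds $118,000 by $51,950, which is 52 full-or-partial $1,000 increments; reduction = 52 × $80 = $4,160, leaving $240.
At $170,950 — income exceeds $118,000 by $52,950, which is 53 full-or-partial $1,000 increments; reduction = 53 × $80 = $4,240, leaving $160.
Lost: $240 − $160 = $80.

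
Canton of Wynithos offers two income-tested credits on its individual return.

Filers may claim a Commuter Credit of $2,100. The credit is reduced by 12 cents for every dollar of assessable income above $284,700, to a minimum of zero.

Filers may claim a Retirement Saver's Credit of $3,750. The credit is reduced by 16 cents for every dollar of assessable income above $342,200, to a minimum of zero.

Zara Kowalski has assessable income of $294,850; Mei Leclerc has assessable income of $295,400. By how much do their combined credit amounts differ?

Zara ($294,850): Commuter Credit: 12% of the $10,150 excess over $284,700 is $1,218; credit = $2,100 − $1,218 = $882. Retirement Saver's Credit: $294,850 is at or below the $342,200 threshold, so the full $3,750 applies. total $882 + $3,750 = $4,632
Mei ($295,400): Commuter Credit: 12% of the $10,700 excess over $284,700 is $1,284; credit = $2,100 − $1,284 = $816. Retirement Saver's Credit: $295,400 is at or below the $342,200 threshold, so the full $3,750 applies. total $816 + $3,750 = $4,566
Difference: |$4,632 − $4,566| = $66.

$66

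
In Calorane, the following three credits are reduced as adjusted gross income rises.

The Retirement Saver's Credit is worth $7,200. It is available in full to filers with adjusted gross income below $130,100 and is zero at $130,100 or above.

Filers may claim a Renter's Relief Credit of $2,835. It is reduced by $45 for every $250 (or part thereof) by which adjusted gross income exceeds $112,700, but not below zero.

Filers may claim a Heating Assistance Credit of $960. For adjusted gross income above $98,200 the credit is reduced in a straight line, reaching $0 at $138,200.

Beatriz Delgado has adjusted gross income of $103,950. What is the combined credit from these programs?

$10,857

Retirement Saver's Credit: $103,950 is below the $130,100 cutoff, so the full $7,200 applies.
Renter's Relief Credit: $103,950 is at or below the $112,700 threshold, so the full $2,835 applies.
Heating Assistance Credit: $103,950 is $5,750 into a $40,000 phase-out range, leaving 34,250/40,000 of the credit: $960 × 34,250/40,000 = $822.
Total: $7,200 + $2,835 + $822 = $10,857.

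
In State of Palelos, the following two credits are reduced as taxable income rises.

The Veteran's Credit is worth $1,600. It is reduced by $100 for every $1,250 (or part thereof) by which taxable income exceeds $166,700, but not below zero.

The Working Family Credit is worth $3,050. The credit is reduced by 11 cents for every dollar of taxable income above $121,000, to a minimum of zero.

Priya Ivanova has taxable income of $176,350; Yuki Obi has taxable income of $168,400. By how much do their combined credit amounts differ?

$600

Priya ($176,350): Veteran's Credit: income exceeds $166,700 by $9,650, which is 8 full-or-partial $1,250 increments; reduction = 8 × $100 = $800, leaving $800. Working Family Credit: 11% of the $55,350 excess over $121,000 is $6,088.50 ≥ base, so the credit is $0. total $800 + $0 = $800
Yuki ($168,400): Veteran's Credit: income exceeds $166,700 by $1,700, which is 2 full-or-partial $1,250 increments; reduction = 2 × $100 = $200, leaving $1,400. Working Family Credit: 11% of the $47,400 excess over $121,000 is $5,214 ≥ base, so the credit is $0. total $1,400 + $0 = $1,400
Difference: |$800 − $1,400| = $600.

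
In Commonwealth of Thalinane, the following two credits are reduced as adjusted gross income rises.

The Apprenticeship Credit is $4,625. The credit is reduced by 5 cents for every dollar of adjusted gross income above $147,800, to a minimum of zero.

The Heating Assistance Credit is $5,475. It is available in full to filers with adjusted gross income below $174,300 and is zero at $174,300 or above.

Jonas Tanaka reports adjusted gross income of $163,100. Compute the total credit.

Apprenticeship Credit: 5% of the $15,300 excess over $147,800 is $765; credit = $4,625 − $765 = $3,860.
Heating Assistance Credit: $163,100 is below the $174,300 cutoff, so the full $5,475 applies.
Total: $3,860 + $5,475 = $9,335.

$9,335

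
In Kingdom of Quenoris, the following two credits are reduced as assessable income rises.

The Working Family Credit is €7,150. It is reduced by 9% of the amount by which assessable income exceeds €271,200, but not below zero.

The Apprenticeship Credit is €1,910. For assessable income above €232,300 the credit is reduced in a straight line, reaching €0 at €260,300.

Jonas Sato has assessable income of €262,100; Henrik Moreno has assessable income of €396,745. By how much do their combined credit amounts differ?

Jonas (€262,100): Working Family Credit: €262,100 is at or below the €271,200 threshold, so the full €7,150 applies. Apprenticeship Credit: €262,100 is at or above €260,300, so the credit is €0. total €7,150 + €0 = €7,150
Henrik (€396,745): Working Family Credit: 9% of the €125,545 excess over €271,200 is €11,299.05 ≥ base, so the credit is €0. Apprenticeship Credit: €396,745 is at or above €260,300, so the credit is €0. total €0 + €0 = €0
Difference: |€7,150 − €0| = €7,150.

€7,150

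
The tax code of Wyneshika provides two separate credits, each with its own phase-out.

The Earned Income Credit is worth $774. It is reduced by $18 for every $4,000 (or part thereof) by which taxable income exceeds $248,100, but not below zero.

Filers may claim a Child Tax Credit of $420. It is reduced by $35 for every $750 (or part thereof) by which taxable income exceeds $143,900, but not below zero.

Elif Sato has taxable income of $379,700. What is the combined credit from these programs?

$180

Earned Income Credit: income exceeds $248,100 by $131,600, which is 33 full-or-partial $4,000 increments; reduction = 33 × $18 = $594, leaving $180.
Child Tax Credit: income exceeds $143,900 by $235,800 → 315 increments × $35 = $11,025 ≥ base, so the credit is $0.
Total: $180 + $0 = $180.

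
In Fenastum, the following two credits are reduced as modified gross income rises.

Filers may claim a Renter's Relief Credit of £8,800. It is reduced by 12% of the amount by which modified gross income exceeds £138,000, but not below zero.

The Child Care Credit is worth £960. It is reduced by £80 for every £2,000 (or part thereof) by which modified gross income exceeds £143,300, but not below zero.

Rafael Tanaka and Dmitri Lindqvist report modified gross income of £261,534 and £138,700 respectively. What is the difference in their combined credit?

£9,676

Rafael (£261,534): Renter's Relief Credit: 12% of the £123,534 excess over £138,000 is £14,824.08 ≥ base, so the credit is £0. Child Care Credit: income exceeds £143,300 by £118,234 → 60 increments × £80 = £4,800 ≥ base, so the credit is £0. total £0 + £0 = £0
Dmitri (£138,700): Renter's Relief Credit: 12% of the £700 excess over £138,000 is £84; credit = £8,800 − £84 = £8,716. Child Care Credit: £138,700 is at or below the £143,300 threshold, so the full £960 applies. total £8,716 + £960 = £9,676
Difference: |£0 − £9,676| = £9,676.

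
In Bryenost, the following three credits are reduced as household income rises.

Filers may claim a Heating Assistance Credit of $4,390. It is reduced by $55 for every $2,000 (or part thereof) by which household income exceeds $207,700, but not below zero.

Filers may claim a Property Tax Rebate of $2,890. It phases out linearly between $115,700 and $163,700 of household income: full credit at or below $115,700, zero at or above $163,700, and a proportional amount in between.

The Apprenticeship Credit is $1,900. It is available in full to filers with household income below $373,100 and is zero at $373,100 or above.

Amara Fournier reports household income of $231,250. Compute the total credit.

Heating Assistance Credit: income exceeds $207,700 by $23,550, which is 12 full-or-partial $2,000 increments; reduction = 12 × $55 = $660, leaving $3,730.
Property Tax Rebate: $231,250 is at or above $163,700, so the credit is $0.
Apprenticeship Credit: $231,250 is below the $373,100 cutoff, so the full $1,900 applies.
Total: $3,730 + $0 + $1,900 = $5,630.

$5,630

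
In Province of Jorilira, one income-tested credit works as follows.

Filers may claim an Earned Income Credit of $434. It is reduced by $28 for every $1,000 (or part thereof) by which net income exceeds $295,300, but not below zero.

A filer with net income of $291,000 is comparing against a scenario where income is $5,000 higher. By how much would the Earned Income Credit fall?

At $291,000 — $291,000 is at or below the $295,300 threshold, so the full $434 applies.
At $296,000 — income exceeds $295,300 by $700, which is 1 full-or-partial $1,000 increment; reduction = 1 × $28 = $28, leaving $406.
Lost: $434 − $406 = $28.

$28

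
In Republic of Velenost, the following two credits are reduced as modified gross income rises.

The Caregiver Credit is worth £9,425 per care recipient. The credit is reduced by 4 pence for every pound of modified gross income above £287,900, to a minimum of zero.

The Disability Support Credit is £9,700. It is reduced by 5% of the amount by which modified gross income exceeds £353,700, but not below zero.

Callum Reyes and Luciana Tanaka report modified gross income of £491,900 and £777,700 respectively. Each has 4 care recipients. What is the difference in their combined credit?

£14,222

Callum (£491,900): Caregiver Credit: base = 4 × £9,425 = £37,700. 4% of the £204,000 excess over £287,900 is £8,160; credit = £37,700 − £8,160 = £29,540. Disability Support Credit: 5% of the £138,200 excess over £353,700 is £6,910; credit = £9,700 − £6,910 = £2,790. total £29,540 + £2,790 = £32,330
Luciana (£777,700): Caregiver Credit: base = 4 × £9,425 = £37,700. 4% of the £489,800 excess over £287,900 is £19,592; credit = £37,700 − £19,592 = £18,108. Disability Support Credit: 5% of the £424,000 excess over £353,700 is £21,200 ≥ base, so the credit is £0. total £18,108 + £0 = £18,108
Difference: |£32,330 − £18,108| = £14,222.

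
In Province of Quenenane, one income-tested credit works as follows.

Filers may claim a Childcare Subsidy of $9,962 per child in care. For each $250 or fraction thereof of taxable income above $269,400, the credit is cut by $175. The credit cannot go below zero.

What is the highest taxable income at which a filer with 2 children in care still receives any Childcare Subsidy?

Full credit = 2 × $9,962 = $19,924.
After 113 increments the reduction is 113 × $175 = $19,775, leaving $149; one more increment wipes it out. Increment 113 ends at excess 113 × $250 = $28,250, so the highest qualifying income is $269,400 + $28,250 = $297,650.

$297,650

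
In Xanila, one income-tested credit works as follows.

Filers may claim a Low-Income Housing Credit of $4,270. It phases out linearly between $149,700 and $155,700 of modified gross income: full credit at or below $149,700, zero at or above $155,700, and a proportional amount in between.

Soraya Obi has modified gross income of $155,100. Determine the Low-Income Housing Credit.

$427

Low-Income Housing Credit: $155,100 is $5,400 into a $6,000 phase-out range, leaving 600/6,000 of the credit: $4,270 × 600/6,000 = $427.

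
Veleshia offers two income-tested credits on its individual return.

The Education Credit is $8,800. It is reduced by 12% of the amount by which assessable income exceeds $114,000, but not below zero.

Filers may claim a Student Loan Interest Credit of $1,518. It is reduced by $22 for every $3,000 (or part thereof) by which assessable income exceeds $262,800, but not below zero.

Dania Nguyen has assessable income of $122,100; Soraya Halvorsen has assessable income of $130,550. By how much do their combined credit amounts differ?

$1,014

Dania ($122,100): Education Credit: 12% of the $8,100 excess over $114,000 is $972; credit = $8,800 − $972 = $7,828. Student Loan Interest Credit: $122,100 is at or below the $262,800 threshold, so the full $1,518 applies. total $7,828 + $1,518 = $9,346
Soraya ($130,550): Education Credit: 12% of the $16,550 excess over $114,000 is $1,986; credit = $8,800 − $1,986 = $6,814. Student Loan Interest Credit: $130,550 is at or below the $262,800 threshold, so the full $1,518 applies. total $6,814 + $1,518 = $8,332
Difference: |$9,346 − $8,332| = $1,014.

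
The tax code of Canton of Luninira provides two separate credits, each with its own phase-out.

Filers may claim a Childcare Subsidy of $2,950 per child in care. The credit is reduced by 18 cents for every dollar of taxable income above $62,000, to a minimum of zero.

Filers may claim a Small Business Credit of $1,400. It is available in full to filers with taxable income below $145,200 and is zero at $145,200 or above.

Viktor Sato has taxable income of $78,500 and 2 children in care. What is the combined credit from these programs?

Childcare Subsidy: base = 2 × $2,950 = $5,900. 18% of the $16,500 excess over $62,000 is $2,970; credit = $5,900 − $2,970 = $2,930.
Small Business Credit: $78,500 is below the $145,200 cutoff, so the full $1,400 applies.
Total: $2,930 + $1,400 = $4,330.

$4,330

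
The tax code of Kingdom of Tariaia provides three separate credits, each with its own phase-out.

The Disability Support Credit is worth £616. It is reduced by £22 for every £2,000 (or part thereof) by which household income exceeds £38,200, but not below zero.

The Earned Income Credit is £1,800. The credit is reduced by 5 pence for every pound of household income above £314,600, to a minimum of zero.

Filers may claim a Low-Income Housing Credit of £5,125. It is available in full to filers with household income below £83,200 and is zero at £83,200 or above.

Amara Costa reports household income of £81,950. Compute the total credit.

£7,057

Disability Support Credit: income exceeds £38,200 by £43,750, which is 22 full-or-partial £2,000 increments; reduction = 22 × £22 = £484, leaving £132.
Earned Income Credit: £81,950 is at or below the £314,600 threshold, so the full £1,800 applies.
Low-Income Housing Credit: £81,950 is below the £83,200 cutoff, so the full £5,125 applies.
Total: £132 + £1,800 + £5,125 = £7,057.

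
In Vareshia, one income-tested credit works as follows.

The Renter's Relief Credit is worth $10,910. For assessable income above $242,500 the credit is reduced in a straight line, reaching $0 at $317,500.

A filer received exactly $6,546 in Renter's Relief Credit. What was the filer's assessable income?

$6,546 is 6,546/10,910 of the full $10,910, so 4,364/10,910 of the $75,000 range has been used: income = $242,500 + $75,000 × 4,364/10,910 = $272,500.

$272,500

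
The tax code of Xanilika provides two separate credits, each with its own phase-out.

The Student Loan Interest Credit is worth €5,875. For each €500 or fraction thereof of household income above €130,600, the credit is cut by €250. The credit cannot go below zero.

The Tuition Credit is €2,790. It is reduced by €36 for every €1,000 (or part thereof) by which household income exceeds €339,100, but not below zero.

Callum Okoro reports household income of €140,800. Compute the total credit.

Student Loan Interest Credit: income exceeds €130,600 by €10,200, which is 21 full-or-partial €500 increments; reduction = 21 × €250 = €5,250, leaving €625.
Tuition Credit: €140,800 is at or below the €339,100 threshold, so the full €2,790 applies.
Total: €625 + €2,790 = €3,415.

€3,415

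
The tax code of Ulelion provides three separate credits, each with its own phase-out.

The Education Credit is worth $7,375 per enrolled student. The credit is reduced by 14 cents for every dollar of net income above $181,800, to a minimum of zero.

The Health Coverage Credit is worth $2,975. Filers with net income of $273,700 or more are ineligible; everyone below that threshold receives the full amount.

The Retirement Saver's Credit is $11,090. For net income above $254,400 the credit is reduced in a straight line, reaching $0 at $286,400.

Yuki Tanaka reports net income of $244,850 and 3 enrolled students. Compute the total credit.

Education Credit: base = 3 × $7,375 = $22,125. 14% of the $63,050 excess over $181,800 is $8,827; credit = $22,125 − $8,827 = $13,298.
Health Coverage Credit: $244,850 is below the $273,700 cutoff, so the full $2,975 applies.
Retirement Saver's Credit: $244,850 is at or below the $254,400 threshold, so the full $11,090 applies.
Total: $13,298 + $2,975 + $11,090 = $27,363.

$27,363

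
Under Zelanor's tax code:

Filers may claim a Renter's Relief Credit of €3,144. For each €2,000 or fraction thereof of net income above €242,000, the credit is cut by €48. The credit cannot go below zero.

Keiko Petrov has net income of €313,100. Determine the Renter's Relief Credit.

€1,416

Renter's Relief Credit: income exceeds €242,000 by €71,100, which is 36 full-or-partial €2,000 increments; reduction = 36 × €48 = €1,728, leaving €1,416.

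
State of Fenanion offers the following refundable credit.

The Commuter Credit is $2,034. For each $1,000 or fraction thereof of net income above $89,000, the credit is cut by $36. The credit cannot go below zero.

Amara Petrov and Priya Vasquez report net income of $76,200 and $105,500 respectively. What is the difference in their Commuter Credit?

Amara ($76,200): Commuter Credit: $76,200 is at or below the $89,000 threshold, so the full $2,034 applies.
Priya ($105,500): Commuter Credit: income exceeds $89,000 by $16,500, which is 17 full-or-partial $1,000 increments; reduction = 17 × $36 = $612, leaving $1,422.
Difference: |$2,034 − $1,422| = $612.

$612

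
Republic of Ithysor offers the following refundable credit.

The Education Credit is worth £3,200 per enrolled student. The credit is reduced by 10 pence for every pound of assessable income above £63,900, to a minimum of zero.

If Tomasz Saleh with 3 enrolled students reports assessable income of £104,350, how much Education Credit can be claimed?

£5,555

Education Credit: base = 3 × £3,200 = £9,600. 10% of the £40,450 excess over £63,900 is £4,045; credit = £9,600 − £4,045 = £5,555.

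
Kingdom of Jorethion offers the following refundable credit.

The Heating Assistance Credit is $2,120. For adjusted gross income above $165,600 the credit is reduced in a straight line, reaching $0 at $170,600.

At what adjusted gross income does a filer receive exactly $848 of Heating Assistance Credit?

$848 is 848/2,120 of the full $2,120, so 1,272/2,120 of the $5,000 range has been used: income = $165,600 + $5,000 × 1,272/2,120 = $168,600.

$168,600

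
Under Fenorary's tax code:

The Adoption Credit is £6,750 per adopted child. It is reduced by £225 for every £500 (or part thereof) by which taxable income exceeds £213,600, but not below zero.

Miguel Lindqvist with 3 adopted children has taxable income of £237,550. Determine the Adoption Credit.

Adoption Credit: base = 3 × £6,750 = £20,250. income exceeds £213,600 by £23,950, which is 48 full-or-partial £500 increments; reduction = 48 × £225 = £10,800, leaving £9,450.

£9,450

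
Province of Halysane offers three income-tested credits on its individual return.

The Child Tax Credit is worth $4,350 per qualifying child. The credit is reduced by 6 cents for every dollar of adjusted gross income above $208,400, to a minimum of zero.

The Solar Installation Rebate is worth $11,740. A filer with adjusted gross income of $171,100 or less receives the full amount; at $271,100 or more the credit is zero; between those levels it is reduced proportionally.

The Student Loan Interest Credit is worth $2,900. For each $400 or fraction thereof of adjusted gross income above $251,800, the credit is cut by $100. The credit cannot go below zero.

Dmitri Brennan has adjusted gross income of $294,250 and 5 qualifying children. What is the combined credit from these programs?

Child Tax Credit: base = 5 × $4,350 = $21,750. 6% of the $85,850 excess over $208,400 is $5,151; credit = $21,750 − $5,151 = $16,599.
Solar Installation Rebate: $294,250 is at or above $271,100, so the credit is $0.
Student Loan Interest Credit: income exceeds $251,800 by $42,450 → 107 increments × $100 = $10,700 ≥ base, so the credit is $0.
Total: $16,599 + $0 + $0 = $16,599.

$16,599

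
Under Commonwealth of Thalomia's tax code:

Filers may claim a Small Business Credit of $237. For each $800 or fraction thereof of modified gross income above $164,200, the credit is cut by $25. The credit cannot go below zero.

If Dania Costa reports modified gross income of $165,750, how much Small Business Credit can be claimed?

Small Business Credit: income exceeds $164,200 by $1,550, which is 2 full-or-partial $800 increments; reduction = 2 × $25 = $50, leaving $187.

$187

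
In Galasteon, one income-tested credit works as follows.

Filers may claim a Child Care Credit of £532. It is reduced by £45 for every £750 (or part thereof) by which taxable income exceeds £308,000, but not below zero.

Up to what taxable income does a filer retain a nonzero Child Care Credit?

£316,250

After 11 increments the reduction is 11 × £45 = £495, leaving £37; one more increment wipes it out. Increment 11 ends at excess 11 × £750 = £8,250, so the highest qualifying income is £308,000 + £8,250 = £316,250.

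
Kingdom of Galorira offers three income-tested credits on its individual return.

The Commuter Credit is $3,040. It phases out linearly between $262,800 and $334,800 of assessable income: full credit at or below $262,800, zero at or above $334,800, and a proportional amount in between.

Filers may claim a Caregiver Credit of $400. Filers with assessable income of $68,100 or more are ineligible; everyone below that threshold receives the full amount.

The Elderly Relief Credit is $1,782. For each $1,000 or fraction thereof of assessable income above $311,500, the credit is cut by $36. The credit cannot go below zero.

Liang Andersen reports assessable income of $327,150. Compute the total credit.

Commuter Credit: $327,150 is $64,350 into a $72,000 phase-out range, leaving 7,650/72,000 of the credit: $3,040 × 7,650/72,000 = $323.
Caregiver Credit: $327,150 meets or exceeds the $68,100 cutoff, so the credit is $0.
Elderly Relief Credit: income exceeds $311,500 by $15,650, which is 16 full-or-partial $1,000 increments; reduction = 16 × $36 = $576, leaving $1,206.
Total: $323 + $0 + $1,206 = $1,529.

$1,529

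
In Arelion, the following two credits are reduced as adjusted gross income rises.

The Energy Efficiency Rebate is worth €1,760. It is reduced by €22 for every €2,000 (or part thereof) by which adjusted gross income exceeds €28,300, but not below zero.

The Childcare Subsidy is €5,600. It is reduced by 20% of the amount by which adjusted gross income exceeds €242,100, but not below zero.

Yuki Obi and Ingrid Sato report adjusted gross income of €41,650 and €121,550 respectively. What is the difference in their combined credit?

Yuki (€41,650): Energy Efficiency Rebate: income exceeds €28,300 by €13,350, which is 7 full-or-partial €2,000 increments; reduction = 7 × €22 = €154, leaving €1,606. Childcare Subsidy: €41,650 is at or below the €242,100 threshold, so the full €5,600 applies. total €1,606 + €5,600 = €7,206
Ingrid (€121,550): Energy Efficiency Rebate: income exceeds €28,300 by €93,250, which is 47 full-or-partial €2,000 increments; reduction = 47 × €22 = €1,034, leaving €726. Childcare Subsidy: €121,550 is at or below the €242,100 threshold, so the full €5,600 applies. total €726 + €5,600 = €6,326
Difference: |€7,206 − €6,326| = €880.

€880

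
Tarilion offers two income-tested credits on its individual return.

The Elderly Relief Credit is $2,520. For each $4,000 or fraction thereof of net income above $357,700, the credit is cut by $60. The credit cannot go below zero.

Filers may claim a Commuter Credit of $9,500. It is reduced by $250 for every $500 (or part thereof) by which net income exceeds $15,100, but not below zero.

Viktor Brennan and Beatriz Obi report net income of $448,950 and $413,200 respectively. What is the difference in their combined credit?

Viktor ($448,950): Elderly Relief Credit: income exceeds $357,700 by $91,250, which is 23 full-or-partial $4,000 increments; reduction = 23 × $60 = $1,380, leaving $1,140. Commuter Credit: income exceeds $15,100 by $433,850 → 868 increments × $250 = $217,000 ≥ base, so the credit is $0. total $1,140 + $0 = $1,140
Beatriz ($413,200): Elderly Relief Credit: income exceeds $357,700 by $55,500, which is 14 full-or-partial $4,000 increments; reduction = 14 × $60 = $840, leaving $1,680. Commuter Credit: income exceeds $15,100 by $398,100 → 797 increments × $250 = $199,250 ≥ base, so the credit is $0. total $1,680 + $0 = $1,680
Difference: |$1,140 − $1,680| = $540.

$540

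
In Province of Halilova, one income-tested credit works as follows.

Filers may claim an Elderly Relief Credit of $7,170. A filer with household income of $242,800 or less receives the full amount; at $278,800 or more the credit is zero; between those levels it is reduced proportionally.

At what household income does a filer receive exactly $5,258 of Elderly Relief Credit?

$5,258 is 5,258/7,170 of the full $7,170, so 1,912/7,170 of the $36,000 range has been used: income = $242,800 + $36,000 × 1,912/7,170 = $252,400.

$252,400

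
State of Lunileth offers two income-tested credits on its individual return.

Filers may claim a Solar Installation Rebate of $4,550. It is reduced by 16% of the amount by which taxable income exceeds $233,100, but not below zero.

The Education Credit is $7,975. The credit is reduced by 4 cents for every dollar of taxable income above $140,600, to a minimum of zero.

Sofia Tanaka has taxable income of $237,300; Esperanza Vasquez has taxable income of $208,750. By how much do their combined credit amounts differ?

Sofia ($237,300): Solar Installation Rebate: 16% of the $4,200 excess over $233,100 is $672; credit = $4,550 − $672 = $3,878. Education Credit: 4% of the $96,700 excess over $140,600 is $3,868; credit = $7,975 − $3,868 = $4,107. total $3,878 + $4,107 = $7,985
Esperanza ($208,750): Solar Installation Rebate: $208,750 is at or below the $233,100 threshold, so the full $4,550 applies. Education Credit: 4% of the $68,150 excess over $140,600 is $2,726; credit = $7,975 − $2,726 = $5,249. total $4,550 + $5,249 = $9,799
Difference: |$7,985 − $9,799| = $1,814.

$1,814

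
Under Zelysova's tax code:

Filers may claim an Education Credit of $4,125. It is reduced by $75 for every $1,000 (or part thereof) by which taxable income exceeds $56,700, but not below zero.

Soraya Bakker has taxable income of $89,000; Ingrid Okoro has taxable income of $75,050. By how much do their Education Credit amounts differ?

$1,050

Soraya ($89,000): Education Credit: income exceeds $56,700 by $32,300, which is 33 full-or-partial $1,000 increments; reduction = 33 × $75 = $2,475, leaving $1,650.
Ingrid ($75,050): Education Credit: income exceeds $56,700 by $18,350, which is 19 full-or-partial $1,000 increments; reduction = 19 × $75 = $1,425, leaving $2,700.
Difference: |$1,650 − $2,700| = $1,050.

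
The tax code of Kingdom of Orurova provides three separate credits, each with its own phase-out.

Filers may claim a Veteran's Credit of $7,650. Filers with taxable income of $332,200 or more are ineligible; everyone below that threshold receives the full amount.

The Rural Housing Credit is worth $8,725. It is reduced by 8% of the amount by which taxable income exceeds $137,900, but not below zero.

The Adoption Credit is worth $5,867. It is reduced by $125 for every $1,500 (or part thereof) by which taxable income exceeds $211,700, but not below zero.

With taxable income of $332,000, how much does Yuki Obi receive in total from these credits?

Veteran's Credit: $332,000 is below the $332,200 cutoff, so the full $7,650 applies.
Rural Housing Credit: 8% of the $194,100 excess over $137,900 is $15,528 ≥ base, so the credit is $0.
Adoption Credit: income exceeds $211,700 by $120,300 → 81 increments × $125 = $10,125 ≥ base, so the credit is $0.
Total: $7,650 + $0 + $0 = $7,650.

$7,650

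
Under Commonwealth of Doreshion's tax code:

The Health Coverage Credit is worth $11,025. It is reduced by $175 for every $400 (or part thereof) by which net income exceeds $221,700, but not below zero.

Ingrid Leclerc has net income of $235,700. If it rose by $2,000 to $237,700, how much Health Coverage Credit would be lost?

At $235,700 — income exceeds $221,700 by $14,000, which is 35 full-or-partial $400 increments; reduction = 35 × $175 = $6,125, leaving $4,900.
At $237,700 — income exceeds $221,700 by $16,000, which is 40 full-or-partial $400 increments; reduction = 40 × $175 = $7,000, leaving $4,025.
Lost: $4,900 − $4,025 = $875.

$875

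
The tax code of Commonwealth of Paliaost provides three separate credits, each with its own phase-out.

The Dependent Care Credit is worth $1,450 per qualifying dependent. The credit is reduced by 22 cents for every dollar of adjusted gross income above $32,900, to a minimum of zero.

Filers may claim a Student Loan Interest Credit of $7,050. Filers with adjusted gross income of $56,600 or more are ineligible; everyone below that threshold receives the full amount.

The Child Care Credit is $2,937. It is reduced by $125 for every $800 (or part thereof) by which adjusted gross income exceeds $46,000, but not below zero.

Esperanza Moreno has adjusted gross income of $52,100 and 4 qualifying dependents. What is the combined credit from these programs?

$10,563

Dependent Care Credit: base = 4 × $1,450 = $5,800. 22% of the $19,200 excess over $32,900 is $4,224; credit = $5,800 − $4,224 = $1,576.
Student Loan Interest Credit: $52,100 is below the $56,600 cutoff, so the full $7,050 applies.
Child Care Credit: income exceeds $46,000 by $6,100, which is 8 full-or-partial $800 increments; reduction = 8 × $125 = $1,000, leaving $1,937.
Total: $1,576 + $7,050 + $1,937 = $10,563.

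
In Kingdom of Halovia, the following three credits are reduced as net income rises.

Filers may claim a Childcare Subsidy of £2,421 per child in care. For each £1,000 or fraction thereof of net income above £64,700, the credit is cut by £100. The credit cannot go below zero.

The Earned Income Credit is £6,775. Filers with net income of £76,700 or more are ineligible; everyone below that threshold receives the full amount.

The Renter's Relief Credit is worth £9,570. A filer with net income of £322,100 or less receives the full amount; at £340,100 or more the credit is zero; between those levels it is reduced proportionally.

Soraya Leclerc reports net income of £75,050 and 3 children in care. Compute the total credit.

Childcare Subsidy: base = 3 × £2,421 = £7,263. income exceeds £64,700 by £10,350, which is 11 full-or-partial £1,000 increments; reduction = 11 × £100 = £1,100, leaving £6,163.
Earned Income Credit: £75,050 is below the £76,700 cutoff, so the full £6,775 applies.
Renter's Relief Credit: £75,050 is at or below the £322,100 threshold, so the full £9,570 applies.
Total: £6,163 + £6,775 + £9,570 = £22,508.

£22,508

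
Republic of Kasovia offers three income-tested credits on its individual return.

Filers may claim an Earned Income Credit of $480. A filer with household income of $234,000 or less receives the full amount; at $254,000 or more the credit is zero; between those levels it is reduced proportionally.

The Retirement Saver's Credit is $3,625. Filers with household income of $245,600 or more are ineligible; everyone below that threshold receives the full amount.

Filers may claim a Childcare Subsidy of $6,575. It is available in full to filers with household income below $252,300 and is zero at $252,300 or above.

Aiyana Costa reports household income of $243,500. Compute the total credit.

$10,452

Earned Income Credit: $243,500 is $9,500 into a $20,000 phase-out range, leaving 10,500/20,000 of the credit: $480 × 10,500/20,000 = $252.
Retirement Saver's Credit: $243,500 is below the $245,600 cutoff, so the full $3,625 applies.
Childcare Subsidy: $243,500 is below the $252,300 cutoff, so the full $6,575 applies.
Total: $252 + $3,625 + $6,575 = $10,452.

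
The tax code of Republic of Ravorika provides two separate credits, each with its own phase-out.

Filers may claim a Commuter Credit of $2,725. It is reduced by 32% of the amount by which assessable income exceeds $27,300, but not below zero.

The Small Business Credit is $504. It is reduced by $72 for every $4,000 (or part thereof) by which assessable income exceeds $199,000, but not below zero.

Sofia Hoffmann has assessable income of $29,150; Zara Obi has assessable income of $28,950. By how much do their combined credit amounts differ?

$64

Sofia ($29,150): Commuter Credit: 32% of the $1,850 excess over $27,300 is $592; credit = $2,725 − $592 = $2,133. Small Business Credit: $29,150 is at or below the $199,000 threshold, so the full $504 applies. total $2,133 + $504 = $2,637
Zara ($28,950): Commuter Credit: 32% of the $1,650 excess over $27,300 is $528; credit = $2,725 − $528 = $2,197. Small Business Credit: $28,950 is at or below the $199,000 threshold, so the full $504 applies. total $2,197 + $504 = $2,701
Difference: |$2,637 − $2,701| = $64.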